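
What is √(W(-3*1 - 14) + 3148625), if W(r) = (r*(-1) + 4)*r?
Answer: 2*√787067 ≈ 1774.3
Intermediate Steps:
W(r) = r*(4 - r) (W(r) = (-r + 4)*r = (4 - r)*r = r*(4 - r))
√(W(-3*1 - 14) + 3148625) = √((-3*1 - 14)*(4 - (-3*1 - 14)) + 3148625) = √((-3 - 14)*(4 - (-3 - 14)) + 3148625) = √(-17*(4 - 1*(-17)) + 3148625) = √(-17*(4 + 17) + 3148625) = √(-17*21 + 3148625) = √(-357 + 3148625) = √3148268 = 2*√787067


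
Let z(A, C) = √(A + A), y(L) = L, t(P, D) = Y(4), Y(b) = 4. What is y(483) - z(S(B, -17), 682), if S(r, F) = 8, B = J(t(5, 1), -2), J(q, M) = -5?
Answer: 479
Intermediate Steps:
t(P, D) = 4
B = -5
z(A, C) = √2*√A (z(A, C) = √(2*A) = √2*√A)
y(483) - z(S(B, -17), 682) = 483 - √2*√8 = 483 - √2*2*√2 = 483 - 1*4 = 483 - 4 = 479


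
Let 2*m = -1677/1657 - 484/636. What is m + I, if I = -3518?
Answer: -927096404/263463 ≈ -3518.9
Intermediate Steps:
m = -233570/263463 (m = (-1677/1657 - 484/636)/2 = (-1677*1/1657 - 484*1/636)/2 = (-1677/1657 - 121/159)/2 = (1/2)*(-467140/263463) = -233570/263463 ≈ -0.88654)
m + I = -233570/263463 - 3518 = -927096404/263463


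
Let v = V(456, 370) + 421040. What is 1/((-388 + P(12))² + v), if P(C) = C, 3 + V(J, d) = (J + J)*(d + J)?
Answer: 1/1315725 ≈ 7.6004e-7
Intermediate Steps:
V(J, d) = -3 + 2*J*(J + d) (V(J, d) = -3 + (J + J)*(d + J) = -3 + (2*J)*(J + d) = -3 + 2*J*(J + d))
v = 1174349 (v = (-3 + 2*456² + 2*456*370) + 421040 = (-3 + 2*207936 + 337440) + 421040 = (-3 + 415872 + 337440) + 421040 = 753309 + 421040 = 1174349)
1/((-388 + P(12))² + v) = 1/((-388 + 12)² + 1174349) = 1/((-376)² + 1174349) = 1/(141376 + 1174349) = 1/1315725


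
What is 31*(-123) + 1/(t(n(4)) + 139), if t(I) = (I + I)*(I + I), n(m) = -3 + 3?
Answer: -530006/139 ≈ -3813.0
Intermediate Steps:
n(m) = 0
t(I) = 4*I**2 (t(I) = (2*I)*(2*I) = 4*I**2)
31*(-123) + 1/(t(n(4)) + 139) = 31*(-123) + 1/(4*0**2 + 139) = -3813 + 1/(4*0 + 139) = -3813 + 1/(0 + 139) = -3813 + 1/139 = -530006/139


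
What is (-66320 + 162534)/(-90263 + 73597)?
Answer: -48107/8333 ≈ -5.7731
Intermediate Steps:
(-66320 + 162534)/(-90263 + 73597) = 96214/(-16666) = 96214*(-1/16666) = -48107/8333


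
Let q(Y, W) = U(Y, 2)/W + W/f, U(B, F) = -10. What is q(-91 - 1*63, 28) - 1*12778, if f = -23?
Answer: -4115023/322 ≈ -12780.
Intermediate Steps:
q(Y, W) = -10/W - W/23 (q(Y, W) = -10/W + W/(-23) = -10/W + W*(-1/23) = -10/W - W/23)
q(-91 - 1*63, 28) - 1*12778 = (-10/28 - 1/23*28) - 1*12778 = (-10*1/28 - 28/23) - 12778 = (-5/14 - 28/23) - 12778 = -507/322 - 12778 = -4115023/322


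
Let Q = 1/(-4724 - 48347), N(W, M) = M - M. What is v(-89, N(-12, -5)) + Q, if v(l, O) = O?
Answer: -1/53071 ≈ -1.8843e-5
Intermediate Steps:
N(W, M) = 0
Q = -1/53071 (Q = 1/(-53071) = -1/53071 ≈ -1.8843e-5)
v(-89, N(-12, -5)) + Q = 0 - 1/53071 = -1/53071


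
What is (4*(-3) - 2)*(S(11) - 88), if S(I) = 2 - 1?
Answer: 1218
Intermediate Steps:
S(I) = 1
(4*(-3) - 2)*(S(11) - 88) = (4*(-3) - 2)*(1 - 88) = (-12 - 2)*(-87) = -14*(-87) = 1218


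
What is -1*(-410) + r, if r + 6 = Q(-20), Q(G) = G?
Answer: 384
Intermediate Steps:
r = -26 (r = -6 - 20 = -26)
-1*(-410) + r = -1*(-410) - 26 = 410 - 26 = 384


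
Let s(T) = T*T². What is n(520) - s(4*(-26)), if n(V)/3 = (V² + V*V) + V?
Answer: 2748824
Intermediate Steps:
s(T) = T³
n(V) = 3*V + 6*V² (n(V) = 3*((V² + V*V) + V) = 3*((V² + V²) + V) = 3*(2*V² + V) = 3*(V + 2*V²) = 3*V + 6*V²)
n(520) - s(4*(-26)) = 3*520*(1 + 2*520) - (4*(-26))³ = 3*520*(1 + 1040) - 1*(-104)³ = 3*520*1041 - 1*(-1124864) = 1623960 + 1124864 = 2748824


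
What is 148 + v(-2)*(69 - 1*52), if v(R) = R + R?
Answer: 80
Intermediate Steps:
v(R) = 2*R
148 + v(-2)*(69 - 1*52) = 148 + (2*(-2))*(69 - 1*52) = 148 - 4*(69 - 52) = 148 - 4*17 = 148 - 68 = 80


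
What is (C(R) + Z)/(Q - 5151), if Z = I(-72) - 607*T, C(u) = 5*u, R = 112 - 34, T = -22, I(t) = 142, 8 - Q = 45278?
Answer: -13886/50421 ≈ -0.27540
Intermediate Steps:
Q = -45270 (Q = 8 - 1*45278 = 8 - 45278 = -45270)
R = 78
Z = 13496 (Z = 142 - 607*(-22) = 142 - 1*(-13354) = 142 + 13354 = 13496)
(C(R) + Z)/(Q - 5151) = (5*78 + 13496)/(-45270 - 5151) = (390 + 13496)/(-50421) = 13886*(-1/50421) = -13886/50421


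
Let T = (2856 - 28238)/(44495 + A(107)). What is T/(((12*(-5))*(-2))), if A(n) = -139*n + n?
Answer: -1813/254820 ≈ -0.0071148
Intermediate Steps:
A(n) = -138*n
T = -3626/4247 (T = (2856 - 28238)/(44495 - 138*107) = -25382/(44495 - 14766) = -25382/29729 = -25382*1/29729 = -3626/4247 ≈ -0.85378)
T/(((12*(-5))*(-2))) = -3626/(4247*((12*(-5))*(-2))) = -3626/(4247*((-60*(-2)))) = -3626/4247/120 = -3626/4247*1/120 = -1813/254820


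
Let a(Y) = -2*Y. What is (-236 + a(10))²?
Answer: 65536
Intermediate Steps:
(-236 + a(10))² = (-236 - 2*10)² = (-236 - 20)² = (-256)² = 65536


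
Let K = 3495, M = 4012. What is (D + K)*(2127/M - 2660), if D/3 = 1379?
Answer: -20357965044/1003 ≈ -2.0297e+7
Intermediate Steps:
D = 4137 (D = 3*1379 = 4137)
(D + K)*(2127/M - 2660) = (4137 + 3495)*(2127/4012 - 2660) = 7632*(2127*(1/4012) - 2660) = 7632*(2127/4012 - 2660) = 7632*(-10669793/4012) = -20357965044/1003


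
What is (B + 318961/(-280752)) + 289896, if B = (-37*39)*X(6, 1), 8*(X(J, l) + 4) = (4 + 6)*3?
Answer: 81489844115/280752 ≈ 2.9026e+5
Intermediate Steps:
X(J, l) = -¼ (X(J, l) = -4 + ((4 + 6)*3)/8 = -4 + (10*3)/8 = -4 + (⅛)*30 = -4 + 15/4 = -¼)
B = 1443/4 (B = -37*39*(-¼) = -1443*(-¼) = 1443/4 ≈ 360.75)
(B + 318961/(-280752)) + 289896 = (1443/4 + 318961/(-280752)) + 289896 = (1443/4 + 318961*(-1/280752)) + 289896 = (1443/4 - 318961/280752) + 289896 = 100962323/280752 + 289896 = 81489844115/280752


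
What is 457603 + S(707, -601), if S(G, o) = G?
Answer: 458310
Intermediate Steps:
457603 + S(707, -601) = 457603 + 707 = 458310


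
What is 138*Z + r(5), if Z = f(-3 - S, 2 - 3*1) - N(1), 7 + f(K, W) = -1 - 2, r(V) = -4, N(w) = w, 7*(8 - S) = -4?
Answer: -1522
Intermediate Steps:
S = 60/7 (S = 8 - 1/7*(-4) = 8 + 4/7 = 60/7 ≈ 8.5714)
f(K, W) = -10 (f(K, W) = -7 + (-1 - 2) = -7 - 3 = -10)
Z = -11 (Z = -10 - 1*1 = -10 - 1 = -11)
138*Z + r(5) = 138*(-11) - 4 = -1518 - 4 = -1522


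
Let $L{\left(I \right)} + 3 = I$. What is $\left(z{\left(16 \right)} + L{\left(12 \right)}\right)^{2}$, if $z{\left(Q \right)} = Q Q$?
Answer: $70225$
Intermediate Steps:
$L{\left(I \right)} = -3 + I$
$z{\left(Q \right)} = Q^{2}$
$\left(z{\left(16 \right)} + L{\left(12 \right)}\right)^{2} = \left(16^{2} + \left(-3 + 12\right)\right)^{2} = \left(256 + 9\right)^{2} = 265^{2} = 70225$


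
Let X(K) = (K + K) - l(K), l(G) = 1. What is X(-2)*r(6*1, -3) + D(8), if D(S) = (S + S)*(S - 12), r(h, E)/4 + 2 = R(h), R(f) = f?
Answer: -144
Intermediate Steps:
r(h, E) = -8 + 4*h
D(S) = 2*S*(-12 + S) (D(S) = (2*S)*(-12 + S) = 2*S*(-12 + S))
X(K) = -1 + 2*K (X(K) = (K + K) - 1*1 = 2*K - 1 = -1 + 2*K)
X(-2)*r(6*1, -3) + D(8) = (-1 + 2*(-2))*(-8 + 4*(6*1)) + 2*8*(-12 + 8) = (-1 - 4)*(-8 + 4*6) + 2*8*(-4) = -5*(-8 + 24) - 64 = -5*16 - 64 = -80 - 64 = -144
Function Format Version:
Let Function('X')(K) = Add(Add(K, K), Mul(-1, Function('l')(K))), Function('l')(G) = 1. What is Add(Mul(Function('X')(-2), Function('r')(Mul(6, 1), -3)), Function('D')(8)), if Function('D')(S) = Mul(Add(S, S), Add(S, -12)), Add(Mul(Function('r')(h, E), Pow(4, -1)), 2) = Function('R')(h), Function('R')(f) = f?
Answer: -144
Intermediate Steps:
Function('r')(h, E) = Add(-8, Mul(4, h))
Function('D')(S) = Mul(2, S, Add(-12, S)) (Function('D')(S) = Mul(Mul(2, S), Add(-12, S)) = Mul(2, S, Add(-12, S)))
Function('X')(K) = Add(-1, Mul(2, K)) (Function('X')(K) = Add(Add(K, K), Mul(-1, 1)) = Add(Mul(2, K), -1) = Add(-1, Mul(2, K)))
Add(Mul(Function('X')(-2), Function('r')(Mul(6, 1), -3)), Function('D')(8)) = Add(Mul(Add(-1, Mul(2, -2)), Add(-8, Mul(4, Mul(6, 1)))), Mul(2, 8, Add(-12, 8))) = Add(Mul(Add(-1, -4), Add(-8, Mul(4, 6))), Mul(2, 8, -4)) = Add(Mul(-5, Add(-8, 24)), -64) = Add(Mul(-5, 16), -64) = Add(-80, -64) = -144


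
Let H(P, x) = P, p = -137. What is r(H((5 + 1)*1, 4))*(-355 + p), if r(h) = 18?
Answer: -8856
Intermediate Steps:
r(H((5 + 1)*1, 4))*(-355 + p) = 18*(-355 - 137) = 18*(-492) = -8856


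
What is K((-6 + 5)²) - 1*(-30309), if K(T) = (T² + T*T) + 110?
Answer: 30421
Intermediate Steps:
K(T) = 110 + 2*T² (K(T) = (T² + T²) + 110 = 2*T² + 110 = 110 + 2*T²)
K((-6 + 5)²) - 1*(-30309) = (110 + 2*((-6 + 5)²)²) - 1*(-30309) = (110 + 2*((-1)²)²) + 30309 = (110 + 2*1²) + 30309 = (110 + 2*1) + 30309 = (110 + 2) + 30309 = 112 + 30309 = 30421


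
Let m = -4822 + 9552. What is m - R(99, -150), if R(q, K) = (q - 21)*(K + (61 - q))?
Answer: 19394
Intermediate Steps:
m = 4730
R(q, K) = (-21 + q)*(61 + K - q)
m - R(99, -150) = 4730 - (-1281 - 1*99**2 - 21*(-150) + 82*99 - 150*99) = 4730 - (-1281 - 1*9801 + 3150 + 8118 - 14850) = 4730 - (-1281 - 9801 + 3150 + 8118 - 14850) = 4730 - 1*(-14664) = 4730 + 14664 = 19394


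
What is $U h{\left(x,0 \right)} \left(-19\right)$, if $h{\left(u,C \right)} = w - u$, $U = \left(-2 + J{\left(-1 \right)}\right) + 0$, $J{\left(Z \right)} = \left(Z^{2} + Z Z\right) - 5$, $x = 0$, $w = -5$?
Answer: $-475$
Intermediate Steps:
$J{\left(Z \right)} = -5 + 2 Z^{2}$ ($J{\left(Z \right)} = \left(Z^{2} + Z^{2}\right) - 5 = 2 Z^{2} - 5 = -5 + 2 Z^{2}$)
$U = -5$ ($U = \left(-2 - \left(5 - 2 \left(-1\right)^{2}\right)\right) + 0 = \left(-2 + \left(-5 + 2 \cdot 1\right)\right) + 0 = \left(-2 + \left(-5 + 2\right)\right) + 0 = \left(-2 - 3\right) + 0 = -5 + 0 = -5$)
$h{\left(u,C \right)} = -5 - u$
$U h{\left(x,0 \right)} \left(-19\right) = - 5 \left(-5 - 0\right) \left(-19\right) = - 5 \left(-5 + 0\right) \left(-19\right) = \left(-5\right) \left(-5\right) \left(-19\right) = 25 \left(-19\right) = -475$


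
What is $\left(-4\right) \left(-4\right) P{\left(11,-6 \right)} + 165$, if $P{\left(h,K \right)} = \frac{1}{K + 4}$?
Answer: $157$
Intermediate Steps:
$P{\left(h,K \right)} = \frac{1}{4 + K}$
$\left(-4\right) \left(-4\right) P{\left(11,-6 \right)} + 165 = \frac{\left(-4\right) \left(-4\right)}{4 - 6} + 165 = \frac{16}{-2} + 165 = 16 \left(- \frac{1}{2}\right) + 165 = -8 + 165 = 157$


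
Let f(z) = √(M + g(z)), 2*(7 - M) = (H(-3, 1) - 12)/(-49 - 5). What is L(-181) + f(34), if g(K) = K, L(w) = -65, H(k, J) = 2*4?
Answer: -65 + √3318/9 ≈ -58.600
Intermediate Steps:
H(k, J) = 8
M = 188/27 (M = 7 - (8 - 12)/(2*(-49 - 5)) = 7 - (-2)/(-54) = 7 - (-2)*(-1)/54 = 7 - ½*2/27 = 7 - 1/27 = 188/27 ≈ 6.9630)
f(z) = √(188/27 + z)
L(-181) + f(34) = -65 + √(564 + 81*34)/9 = -65 + √(564 + 2754)/9 = -65 + √3318/9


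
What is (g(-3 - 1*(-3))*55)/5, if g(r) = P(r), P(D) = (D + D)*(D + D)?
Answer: 0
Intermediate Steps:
P(D) = 4*D² (P(D) = (2*D)*(2*D) = 4*D²)
g(r) = 4*r²
(g(-3 - 1*(-3))*55)/5 = ((4*(-3 - 1*(-3))²)*55)/5 = ((4*(-3 + 3)²)*55)*(⅕) = ((4*0²)*55)*(⅕) = ((4*0)*55)*(⅕) = (0*55)*(⅕) = 0*(⅕) = 0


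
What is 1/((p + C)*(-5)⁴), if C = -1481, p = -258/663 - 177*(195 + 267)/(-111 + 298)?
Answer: -221/265018125 ≈ -8.3390e-7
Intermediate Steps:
p = -96728/221 (p = -258*1/663 - 177/(187/462) = -86/221 - 177/(187*(1/462)) = -86/221 - 177/17/42 = -86/221 - 177*42/17 = -86/221 - 7434/17 = -96728/221 ≈ -437.68)
1/((p + C)*(-5)⁴) = 1/((-96728/221 - 1481)*(-5)⁴) = 1/(-424029/221*625) = 1/(-265018125/221) = -221/265018125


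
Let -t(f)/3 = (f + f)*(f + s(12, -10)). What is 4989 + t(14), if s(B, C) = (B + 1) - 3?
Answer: 2973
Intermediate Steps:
s(B, C) = -2 + B (s(B, C) = (1 + B) - 3 = -2 + B)
t(f) = -6*f*(10 + f) (t(f) = -3*(f + f)*(f + (-2 + 12)) = -3*2*f*(f + 10) = -3*2*f*(10 + f) = -6*f*(10 + f))
4989 + t(14) = 4989 - 6*14*(10 + 14) = 4989 - 6*14*24 = 4989 - 2016 = 2973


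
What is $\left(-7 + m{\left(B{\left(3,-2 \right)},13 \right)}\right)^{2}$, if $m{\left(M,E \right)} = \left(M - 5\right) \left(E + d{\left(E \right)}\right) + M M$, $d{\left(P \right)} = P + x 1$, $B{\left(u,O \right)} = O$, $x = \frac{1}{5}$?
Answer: $\frac{868624}{25} \approx 34745.0$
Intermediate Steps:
$x = \frac{1}{5} \approx 0.2$
$d{\left(P \right)} = \frac{1}{5} + P$ ($d{\left(P \right)} = P + \frac{1}{5} \cdot 1 = P + \frac{1}{5} = \frac{1}{5} + P$)
$m{\left(M,E \right)} = M^{2} + \left(-5 + M\right) \left(\frac{1}{5} + 2 E\right)$ ($m{\left(M,E \right)} = \left(M - 5\right) \left(E + \left(\frac{1}{5} + E\right)\right) + M M = \left(-5 + M\right) \left(\frac{1}{5} + 2 E\right) + M^{2} = M^{2} + \left(-5 + M\right) \left(\frac{1}{5} + 2 E\right)$)
$\left(-7 + m{\left(B{\left(3,-2 \right)},13 \right)}\right)^{2} = \left(-7 + \left(-1 + \left(-2\right)^{2} - 130 + \frac{1}{5} \left(-2\right) + 2 \cdot 13 \left(-2\right)\right)\right)^{2} = \left(-7 - \frac{897}{5}\right)^{2} = \left(- \frac{932}{5}\right)^{2} = \frac{868624}{25}$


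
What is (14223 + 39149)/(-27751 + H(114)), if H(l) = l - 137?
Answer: -26686/13887 ≈ -1.9217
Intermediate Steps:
H(l) = -137 + l
(14223 + 39149)/(-27751 + H(114)) = (14223 + 39149)/(-27751 + (-137 + 114)) = 53372/(-27751 - 23) = 53372/(-27774) = 53372*(-1/27774) = -26686/13887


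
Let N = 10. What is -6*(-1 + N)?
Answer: -54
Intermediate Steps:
-6*(-1 + N) = -6*(-1 + 10) = -6*9 = -54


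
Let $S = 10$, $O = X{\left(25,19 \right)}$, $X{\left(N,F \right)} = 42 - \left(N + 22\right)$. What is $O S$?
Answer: $-50$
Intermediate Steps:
$X{\left(N,F \right)} = 20 - N$ ($X{\left(N,F \right)} = 42 - \left(22 + N\right) = 20 - N$)
$O = -5$ ($O = 20 - 25 = -5$)
$O S = \left(-5\right) 10 = -50$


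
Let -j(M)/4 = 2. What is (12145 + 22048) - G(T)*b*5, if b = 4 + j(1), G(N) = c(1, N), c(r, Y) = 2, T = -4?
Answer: 34233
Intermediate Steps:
G(N) = 2
j(M) = -8 (j(M) = -4*2 = -8)
b = -4 (b = 4 - 8 = -4)
(12145 + 22048) - G(T)*b*5 = (12145 + 22048) - 2*(-4)*5 = 34193 - (-8)*5 = 34193 - 1*(-40) = 34193 + 40 = 34233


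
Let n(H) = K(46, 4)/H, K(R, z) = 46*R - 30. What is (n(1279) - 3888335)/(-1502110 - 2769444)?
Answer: 4973178379/5463317566 ≈ 0.91028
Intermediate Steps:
K(R, z) = -30 + 46*R
n(H) = 2086/H (n(H) = (-30 + 46*46)/H = (-30 + 2116)/H = 2086/H)
(n(1279) - 3888335)/(-1502110 - 2769444) = (2086/1279 - 3888335)/(-1502110 - 2769444) = (2086*(1/1279) - 3888335)/(-4271554) = (2086/1279 - 3888335)*(-1/4271554) = -4973178379/1279*(-1/4271554) = 4973178379/5463317566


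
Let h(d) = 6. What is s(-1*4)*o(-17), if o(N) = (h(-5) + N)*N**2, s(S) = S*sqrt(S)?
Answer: 25432*I ≈ 25432.0*I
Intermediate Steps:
s(S) = S**(3/2)
o(N) = N**2*(6 + N) (o(N) = (6 + N)*N**2 = N**2*(6 + N))
s(-1*4)*o(-17) = (-1*4)**(3/2)*((-17)**2*(6 - 17)) = (-4)**(3/2)*(289*(-11)) = -8*I*(-3179) = 25432*I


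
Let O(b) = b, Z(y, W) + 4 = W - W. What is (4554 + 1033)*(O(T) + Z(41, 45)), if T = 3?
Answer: -5587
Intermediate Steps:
Z(y, W) = -4 (Z(y, W) = -4 + (W - W) = -4 + 0 = -4)
(4554 + 1033)*(O(T) + Z(41, 45)) = (4554 + 1033)*(3 - 4) = 5587*(-1) = -5587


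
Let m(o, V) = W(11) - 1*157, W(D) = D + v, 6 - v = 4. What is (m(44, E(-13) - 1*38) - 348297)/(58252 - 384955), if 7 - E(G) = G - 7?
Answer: 116147/108901 ≈ 1.0665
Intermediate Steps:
v = 2 (v = 6 - 1*4 = 6 - 4 = 2)
E(G) = 14 - G (E(G) = 7 - (G - 7) = 7 - (-7 + G) = 7 + (7 - G) = 14 - G)
W(D) = 2 + D (W(D) = D + 2 = 2 + D)
m(o, V) = -144 (m(o, V) = (2 + 11) - 1*157 = 13 - 157 = -144)
(m(44, E(-13) - 1*38) - 348297)/(58252 - 384955) = (-144 - 348297)/(58252 - 384955) = -348441/(-326703) = -348441*(-1/326703) = 116147/108901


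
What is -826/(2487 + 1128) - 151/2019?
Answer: -245951/810965 ≈ -0.30328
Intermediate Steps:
-826/(2487 + 1128) - 151/2019 = -826/3615 - 151*1/2019 = -826*1/3615 - 151/2019 = -826/3615 - 151/2019 = -245951/810965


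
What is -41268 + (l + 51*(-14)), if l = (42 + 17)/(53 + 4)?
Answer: -2392915/57 ≈ -41981.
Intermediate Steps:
l = 59/57 ≈ 1.0351
-41268 + (l + 51*(-14)) = -41268 + (59/57 + 51*(-14)) = -41268 + (59/57 - 714) = -41268 - 40639/57 = -2392915/57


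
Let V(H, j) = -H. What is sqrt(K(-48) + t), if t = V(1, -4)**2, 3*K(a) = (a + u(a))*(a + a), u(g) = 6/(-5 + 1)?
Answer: sqrt(1585) ≈ 39.812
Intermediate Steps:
u(g) = -3/2 (u(g) = 6/(-4) = 6*(-1/4) = -3/2)
K(a) = 2*a*(-3/2 + a)/3 (K(a) = ((a - 3/2)*(a + a))/3 = ((-3/2 + a)*(2*a))/3 = (2*a*(-3/2 + a))/3 = 2*a*(-3/2 + a)/3)
t = 1 (t = (-1*1)**2 = (-1)**2 = 1)
sqrt(K(-48) + t) = sqrt((1/3)*(-48)*(-3 + 2*(-48)) + 1) = sqrt((1/3)*(-48)*(-3 - 96) + 1) = sqrt((1/3)*(-48)*(-99) + 1) = sqrt(1584 + 1) = sqrt(1585)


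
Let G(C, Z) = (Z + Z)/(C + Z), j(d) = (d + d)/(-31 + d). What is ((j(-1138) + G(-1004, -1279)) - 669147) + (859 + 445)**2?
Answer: 2752286737873/2668827 ≈ 1.0313e+6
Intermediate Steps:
j(d) = 2*d/(-31 + d) (j(d) = (2*d)/(-31 + d) = 2*d/(-31 + d))
G(C, Z) = 2*Z/(C + Z) (G(C, Z) = (2*Z)/(C + Z) = 2*Z/(C + Z))
((j(-1138) + G(-1004, -1279)) - 669147) + (859 + 445)**2 = ((2*(-1138)/(-31 - 1138) + 2*(-1279)/(-1004 - 1279)) - 669147) + (859 + 445)**2 = ((2*(-1138)/(-1169) + 2*(-1279)/(-2283)) - 669147) + 1304**2 = ((2*(-1138)*(-1/1169) + 2*(-1279)*(-1/2283)) - 669147) + 1700416 = ((2276/1169 + 2558/2283) - 669147) + 1700416 = (8186410/2668827 - 669147) + 1700416 = -1785829394159/2668827 + 1700416 = 2752286737873/2668827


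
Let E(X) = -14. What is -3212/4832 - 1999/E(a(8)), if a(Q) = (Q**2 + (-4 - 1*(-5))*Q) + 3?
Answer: 1201775/8456 ≈ 142.12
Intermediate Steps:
a(Q) = 3 + Q + Q**2 (a(Q) = (Q**2 + (-4 + 5)*Q) + 3 = (Q**2 + 1*Q) + 3 = (Q**2 + Q) + 3 = (Q + Q**2) + 3 = 3 + Q + Q**2)
-3212/4832 - 1999/E(a(8)) = -3212/4832 - 1999/(-14) = -3212*1/4832 - 1999*(-1/14) = -803/1208 + 1999/14 = 1201775/8456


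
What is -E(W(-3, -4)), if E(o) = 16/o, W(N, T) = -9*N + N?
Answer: -⅔ ≈ -0.66667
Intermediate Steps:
W(N, T) = -8*N
-E(W(-3, -4)) = -16/((-8*(-3))) = -16/24 = -1*⅔ = -⅔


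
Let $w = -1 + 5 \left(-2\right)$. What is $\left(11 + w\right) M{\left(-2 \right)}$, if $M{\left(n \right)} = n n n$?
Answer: $0$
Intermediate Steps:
$w = -11$ ($w = -1 - 10 = -11$)
$M{\left(n \right)} = n^{3}$ ($M{\left(n \right)} = n n^{2} = n^{3}$)
$\left(11 + w\right) M{\left(-2 \right)} = \left(11 - 11\right) \left(-2\right)^{3} = 0 \left(-8\right) = 0$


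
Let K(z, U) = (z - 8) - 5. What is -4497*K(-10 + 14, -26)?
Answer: 40473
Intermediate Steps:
K(z, U) = -13 + z (K(z, U) = (-8 + z) - 5 = -13 + z)
-4497*K(-10 + 14, -26) = -4497*(-13 + (-10 + 14)) = -4497*(-13 + 4) = -4497*(-9) = 40473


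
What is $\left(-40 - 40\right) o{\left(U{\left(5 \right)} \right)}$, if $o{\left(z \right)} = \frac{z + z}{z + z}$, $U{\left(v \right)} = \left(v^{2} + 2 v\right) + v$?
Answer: $-80$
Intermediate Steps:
$U{\left(v \right)} = v^{2} + 3 v$
$o{\left(z \right)} = 1$ ($o{\left(z \right)} = \frac{2 z}{2 z} = 2 z \frac{1}{2 z} = 1$)
$\left(-40 - 40\right) o{\left(U{\left(5 \right)} \right)} = \left(-40 - 40\right) 1 = \left(-80\right) 1 = -80$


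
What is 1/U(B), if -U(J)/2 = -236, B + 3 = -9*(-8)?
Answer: 1/472 ≈ 0.0021186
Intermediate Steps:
B = 69 (B = -3 - 9*(-8) = -3 + 72 = 69)
U(J) = 472 (U(J) = -2*(-236) = 472)
1/U(B) = 1/472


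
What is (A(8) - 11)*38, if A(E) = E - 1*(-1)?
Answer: -76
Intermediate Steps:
A(E) = 1 + E (A(E) = E + 1 = 1 + E)
(A(8) - 11)*38 = ((1 + 8) - 11)*38 = (9 - 11)*38 = -2*38 = -76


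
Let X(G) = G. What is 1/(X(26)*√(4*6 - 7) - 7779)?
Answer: -7779/60501349 - 26*√17/60501349 ≈ -0.00013035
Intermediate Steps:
1/(X(26)*√(4*6 - 7) - 7779) = 1/(26*√(4*6 - 7) - 7779) = 1/(26*√(24 - 7) - 7779) = 1/(26*√17 - 7779) = 1/(-7779 + 26*√17)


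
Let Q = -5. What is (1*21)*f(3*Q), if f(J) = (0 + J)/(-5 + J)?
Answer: 63/4 ≈ 15.750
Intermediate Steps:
f(J) = J/(-5 + J)
(1*21)*f(3*Q) = (1*21)*((3*(-5))/(-5 + 3*(-5))) = 21*(-15/(-5 - 15)) = 21*(-15/(-20)) = 21*(-15*(-1/20)) = 21*(3/4) = 63/4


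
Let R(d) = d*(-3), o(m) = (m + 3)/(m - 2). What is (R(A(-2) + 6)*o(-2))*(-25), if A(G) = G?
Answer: -75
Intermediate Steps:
o(m) = (3 + m)/(-2 + m)
R(d) = -3*d
(R(A(-2) + 6)*o(-2))*(-25) = ((-3*(-2 + 6))*((3 - 2)/(-2 - 2)))*(-25) = ((-3*4)*(1/(-4)))*(-25) = -(-3)*(-25) = -12*(-¼)*(-25) = 3*(-25) = -75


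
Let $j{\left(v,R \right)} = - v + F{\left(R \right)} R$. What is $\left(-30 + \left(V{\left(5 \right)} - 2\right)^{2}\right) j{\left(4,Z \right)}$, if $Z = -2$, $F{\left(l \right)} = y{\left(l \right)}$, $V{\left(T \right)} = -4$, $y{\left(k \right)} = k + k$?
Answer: $24$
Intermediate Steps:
$y{\left(k \right)} = 2 k$
$F{\left(l \right)} = 2 l$
$j{\left(v,R \right)} = - v + 2 R^{2}$ ($j{\left(v,R \right)} = - v + 2 R R = - v + 2 R^{2}$)
$\left(-30 + \left(V{\left(5 \right)} - 2\right)^{2}\right) j{\left(4,Z \right)} = \left(-30 + \left(-4 - 2\right)^{2}\right) \left(\left(-1\right) 4 + 2 \left(-2\right)^{2}\right) = \left(-30 + \left(-6\right)^{2}\right) \left(-4 + 2 \cdot 4\right) = \left(-30 + 36\right) \left(-4 + 8\right) = 6 \cdot 4 = 24$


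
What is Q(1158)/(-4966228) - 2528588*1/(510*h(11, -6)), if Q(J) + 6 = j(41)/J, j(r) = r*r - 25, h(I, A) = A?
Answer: 302950762028659/366619366530 ≈ 826.34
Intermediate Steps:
j(r) = -25 + r² (j(r) = r² - 25 = -25 + r²)
Q(J) = -6 + 1656/J (Q(J) = -6 + (-25 + 41²)/J = -6 + (-25 + 1681)/J = -6 + 1656/J)
Q(1158)/(-4966228) - 2528588*1/(510*h(11, -6)) = (-6 + 1656/1158)/(-4966228) - 2528588/(-6*15*34) = (-6 + 1656*(1/1158))*(-1/4966228) - 2528588/((-90*34)) = (-6 + 276/193)*(-1/4966228) - 2528588/(-3060) = -882/193*(-1/4966228) - 2528588*(-1/3060) = 441/479241002 + 632147/765 = 302950762028659/366619366530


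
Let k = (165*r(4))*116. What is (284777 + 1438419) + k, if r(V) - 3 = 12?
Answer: 2010296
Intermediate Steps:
r(V) = 15 (r(V) = 3 + 12 = 15)
k = 287100 (k = (165*15)*116 = 2475*116 = 287100)
(284777 + 1438419) + k = (284777 + 1438419) + 287100 = 1723196 + 287100 = 2010296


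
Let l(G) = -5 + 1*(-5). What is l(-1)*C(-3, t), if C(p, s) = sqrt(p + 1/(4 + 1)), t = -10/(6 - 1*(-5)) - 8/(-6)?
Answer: -2*I*sqrt(70) ≈ -16.733*I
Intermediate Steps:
t = 14/33 (t = -10/(6 + 5) - 8*(-1/6) = -10/11 + 4/3 = 14/33 ≈ 0.42424)
C(p, s) = sqrt(1/5 + p) (C(p, s) = sqrt(p + 1/5) = sqrt(1/5 + p))
l(G) = -10 (l(G) = -5 - 5 = -10)
l(-1)*C(-3, t) = -2*sqrt(5 + 25*(-3)) = -2*sqrt(5 - 75) = -2*sqrt(-70) = -2*I*sqrt(70)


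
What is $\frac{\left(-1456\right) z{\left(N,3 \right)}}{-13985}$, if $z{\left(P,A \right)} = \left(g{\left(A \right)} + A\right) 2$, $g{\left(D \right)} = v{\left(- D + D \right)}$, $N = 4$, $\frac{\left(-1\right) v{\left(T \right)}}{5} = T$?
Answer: $\frac{8736}{13985} \approx 0.62467$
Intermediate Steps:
$v{\left(T \right)} = - 5 T$
$g{\left(D \right)} = 0$ ($g{\left(D \right)} = - 5 \left(- D + D\right) = \left(-5\right) 0 = 0$)
$z{\left(P,A \right)} = 2 A$ ($z{\left(P,A \right)} = \left(0 + A\right) 2 = A 2 = 2 A$)
$\frac{\left(-1456\right) z{\left(N,3 \right)}}{-13985} = \frac{\left(-1456\right) 2 \cdot 3}{-13985} = \left(-1456\right) 6 \left(- \frac{1}{13985}\right) = \left(-8736\right) \left(- \frac{1}{13985}\right) = \frac{8736}{13985}$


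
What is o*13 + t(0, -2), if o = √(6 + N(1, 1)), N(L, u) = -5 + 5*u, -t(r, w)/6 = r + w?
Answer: 12 + 13*√6 ≈ 43.843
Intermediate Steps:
t(r, w) = -6*r - 6*w (t(r, w) = -6*(r + w) = -6*r - 6*w)
o = √6 (o = √(6 + (-5 + 5*1)) = √(6 + (-5 + 5)) = √(6 + 0) = √6 ≈ 2.4495)
o*13 + t(0, -2) = √6*13 + (-6*0 - 6*(-2)) = 13*√6 + (0 + 12) = 13*√6 + 12 = 12 + 13*√6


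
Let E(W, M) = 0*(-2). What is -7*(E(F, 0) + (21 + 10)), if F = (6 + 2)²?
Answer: -217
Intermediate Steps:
F = 64 (F = 8² = 64)
E(W, M) = 0
-7*(E(F, 0) + (21 + 10)) = -7*(0 + (21 + 10)) = -7*(0 + 31) = -7*31 = -217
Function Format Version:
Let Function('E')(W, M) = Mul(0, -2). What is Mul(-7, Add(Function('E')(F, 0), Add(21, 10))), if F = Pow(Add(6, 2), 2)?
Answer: -217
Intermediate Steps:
F = 64 (F = Pow(8, 2) = 64)
Function('E')(W, M) = 0
Mul(-7, Add(Function('E')(F, 0), Add(21, 10))) = Mul(-7, Add(0, Add(21, 10))) = Mul(-7, Add(0, 31)) = Mul(-7, 31) = -217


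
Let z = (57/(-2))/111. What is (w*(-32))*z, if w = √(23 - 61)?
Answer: 304*I*√38/37 ≈ 50.648*I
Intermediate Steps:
w = I*√38 (w = √(-38) = I*√38 ≈ 6.1644*I)
z = -19/74 (z = (57*(-½))*(1/111) = -57/2*1/111 = -19/74 ≈ -0.25676)
(w*(-32))*z = ((I*√38)*(-32))*(-19/74) = -32*I*√38*(-19/74) = 304*I*√38/37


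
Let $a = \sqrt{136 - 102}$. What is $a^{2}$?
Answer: $34$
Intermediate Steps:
$a = \sqrt{34} \approx 5.8309$
$a^{2} = \left(\sqrt{34}\right)^{2} = 34$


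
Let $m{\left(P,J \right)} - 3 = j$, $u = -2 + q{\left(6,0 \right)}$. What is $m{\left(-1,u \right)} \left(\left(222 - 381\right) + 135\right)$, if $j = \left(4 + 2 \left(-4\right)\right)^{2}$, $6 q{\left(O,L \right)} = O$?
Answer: $-456$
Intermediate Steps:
$q{\left(O,L \right)} = \frac{O}{6}$
$j = 16$ ($j = \left(4 - 8\right)^{2} = \left(-4\right)^{2} = 16$)
$u = -1$ ($u = -2 + \frac{1}{6} \cdot 6 = -2 + 1 = -1$)
$m{\left(P,J \right)} = 19$ ($m{\left(P,J \right)} = 3 + 16 = 19$)
$m{\left(-1,u \right)} \left(\left(222 - 381\right) + 135\right) = 19 \left(\left(222 - 381\right) + 135\right) = 19 \left(-159 + 135\right) = 19 \left(-24\right) = -456$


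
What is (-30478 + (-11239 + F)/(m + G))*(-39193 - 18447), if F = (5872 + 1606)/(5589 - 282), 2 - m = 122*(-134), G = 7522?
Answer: 27820507690322435/15836088 ≈ 1.7568e+9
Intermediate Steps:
m = 16350 (m = 2 - 122*(-134) = 2 - 1*(-16348) = 2 + 16348 = 16350)
F = 7478/5307 ≈ 1.4091
(-30478 + (-11239 + F)/(m + G))*(-39193 - 18447) = (-30478 + (-11239 + 7478/5307)/(16350 + 7522))*(-39193 - 18447) = (-30478 - 59637895/5307/23872)*(-57640) = (-30478 - 59637895/5307*1/23872)*(-57640) = (-30478 - 59637895/126688704)*(-57640) = -3861277958407/126688704*(-57640) = 27820507690322435/15836088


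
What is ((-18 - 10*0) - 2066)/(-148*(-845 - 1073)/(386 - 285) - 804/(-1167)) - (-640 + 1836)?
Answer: -33045068605/27612541 ≈ -1196.7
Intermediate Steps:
((-18 - 10*0) - 2066)/(-148*(-845 - 1073)/(386 - 285) - 804/(-1167)) - (-640 + 1836) = ((-18 + 0) - 2066)/(-148/(101/(-1918)) - 804*(-1/1167)) - 1*1196 = (-18 - 2066)/(-148/(101*(-1/1918)) + 268/389) - 1196 = -2084/(-148/(-101/1918) + 268/389) - 1196 = -2084/(-148*(-1918/101) + 268/389) - 1196 = -2084/(283864/101 + 268/389) - 1196 = -2084/110450164/39289 - 1196 = -2084*39289/110450164 - 1196 = -20469569/27612541 - 1196 = -33045068605/27612541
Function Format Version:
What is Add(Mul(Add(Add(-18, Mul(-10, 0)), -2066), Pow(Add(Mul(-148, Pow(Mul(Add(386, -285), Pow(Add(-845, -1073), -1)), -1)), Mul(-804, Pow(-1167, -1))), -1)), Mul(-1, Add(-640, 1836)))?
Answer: Rational(-33045068605, 27612541) ≈ -1196.7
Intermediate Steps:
Add(Mul(Add(Add(-18, Mul(-10, 0)), -2066), Pow(Add(Mul(-148, Pow(Mul(Add(386, -285), Pow(Add(-845, -1073), -1)), -1)), Mul(-804, Pow(-1167, -1))), -1)), Mul(-1, Add(-640, 1836))) = Add(Mul(Add(Add(-18, 0), -2066), Pow(Add(Mul(-148, Pow(Mul(101, Pow(-1918, -1)), -1)), Mul(-804, Rational(-1, 1167))), -1)), Mul(-1, 1196)) = Add(Mul(Add(-18, -2066), Pow(Add(Mul(-148, Pow(Mul(101, Rational(-1, 1918)), -1)), Rational(268, 389)), -1)), -1196) = Add(Mul(-2084, Pow(Add(Mul(-148, Pow(Rational(-101, 1918), -1)), Rational(268, 389)), -1)), -1196) = Add(Mul(-2084, Pow(Add(Mul(-148, Rational(-1918, 101)), Rational(268, 389)), -1)), -1196) = Add(Mul(-2084, Pow(Add(Rational(283864, 101), Rational(268, 389)), -1)), -1196) = Add(Mul(-2084, Pow(Rational(110450164, 39289), -1)), -1196) = Add(Mul(-2084, Rational(39289, 110450164)), -1196) = Add(Rational(-20469569, 27612541), -1196) = Rational(-33045068605, 27612541)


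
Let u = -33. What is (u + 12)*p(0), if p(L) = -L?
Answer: 0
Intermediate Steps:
(u + 12)*p(0) = (-33 + 12)*(-1*0) = -21*0 = 0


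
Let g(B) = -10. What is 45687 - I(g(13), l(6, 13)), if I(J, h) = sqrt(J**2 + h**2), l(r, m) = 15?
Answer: 45687 - 5*sqrt(13) ≈ 45669.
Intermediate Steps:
45687 - I(g(13), l(6, 13)) = 45687 - sqrt((-10)**2 + 15**2) = 45687 - sqrt(100 + 225) = 45687 - sqrt(325) = 45687 - 5*sqrt(13)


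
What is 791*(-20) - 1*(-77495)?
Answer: 61675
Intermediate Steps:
791*(-20) - 1*(-77495) = -15820 + 77495 = 61675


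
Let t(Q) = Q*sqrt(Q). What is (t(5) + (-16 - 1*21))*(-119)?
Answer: 4403 - 595*sqrt(5) ≈ 3072.5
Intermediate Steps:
t(Q) = Q**(3/2)
(t(5) + (-16 - 1*21))*(-119) = (5**(3/2) + (-16 - 1*21))*(-119) = (5*sqrt(5) + (-16 - 21))*(-119) = (5*sqrt(5) - 37)*(-119) = (-37 + 5*sqrt(5))*(-119) = 4403 - 595*sqrt(5)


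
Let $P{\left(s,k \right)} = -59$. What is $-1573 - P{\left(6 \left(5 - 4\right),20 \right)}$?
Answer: $-1514$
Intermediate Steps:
$-1573 - P{\left(6 \left(5 - 4\right),20 \right)} = -1573 - -59 = -1573 + 59 = -1514$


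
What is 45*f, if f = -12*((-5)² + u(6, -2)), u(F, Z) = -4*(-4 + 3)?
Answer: -15660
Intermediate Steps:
u(F, Z) = 4 (u(F, Z) = -4*(-1) = 4)
f = -348 (f = -12*((-5)² + 4) = -12*(25 + 4) = -12*29 = -348)
45*f = 45*(-348) = -15660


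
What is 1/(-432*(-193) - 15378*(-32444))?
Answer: -1/2206127112 ≈ -4.5328e-10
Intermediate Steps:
1/(-432*(-193) - 15378*(-32444)) = -1/32444/(83376 - 15378) = -1/32444/67998 = (1/67998)*(-1/32444) = -1/2206127112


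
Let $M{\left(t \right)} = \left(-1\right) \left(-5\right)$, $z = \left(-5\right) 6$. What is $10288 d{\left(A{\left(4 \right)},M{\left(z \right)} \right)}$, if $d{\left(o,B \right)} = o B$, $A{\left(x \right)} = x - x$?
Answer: $0$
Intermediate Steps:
$z = -30$
$A{\left(x \right)} = 0$
$M{\left(t \right)} = 5$
$d{\left(o,B \right)} = B o$
$10288 d{\left(A{\left(4 \right)},M{\left(z \right)} \right)} = 10288 \cdot 5 \cdot 0 = 10288 \cdot 0 = 0$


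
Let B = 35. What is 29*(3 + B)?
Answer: 1102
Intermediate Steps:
29*(3 + B) = 29*(3 + 35) = 29*38 = 1102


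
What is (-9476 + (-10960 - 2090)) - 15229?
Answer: -37755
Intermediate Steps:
(-9476 + (-10960 - 2090)) - 15229 = (-9476 - 13050) - 15229 = -22526 - 15229 = -37755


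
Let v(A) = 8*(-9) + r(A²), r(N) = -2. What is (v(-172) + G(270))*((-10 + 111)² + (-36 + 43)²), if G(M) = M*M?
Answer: 746466500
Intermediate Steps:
v(A) = -74 (v(A) = 8*(-9) - 2 = -72 - 2 = -74)
G(M) = M²
(v(-172) + G(270))*((-10 + 111)² + (-36 + 43)²) = (-74 + 270²)*((-10 + 111)² + (-36 + 43)²) = (-74 + 72900)*(101² + 7²) = 72826*(10201 + 49) = 72826*10250 = 746466500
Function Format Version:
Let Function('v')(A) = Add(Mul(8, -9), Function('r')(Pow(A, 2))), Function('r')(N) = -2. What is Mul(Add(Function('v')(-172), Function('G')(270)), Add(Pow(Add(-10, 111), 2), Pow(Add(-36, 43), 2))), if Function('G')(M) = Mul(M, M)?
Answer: 746466500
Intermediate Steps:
Function('v')(A) = -74 (Function('v')(A) = Add(Mul(8, -9), -2) = Add(-72, -2) = -74)
Function('G')(M) = Pow(M, 2)
Mul(Add(Function('v')(-172), Function('G')(270)), Add(Pow(Add(-10, 111), 2), Pow(Add(-36, 43), 2))) = Mul(Add(-74, Pow(270, 2)), Add(Pow(Add(-10, 111), 2), Pow(Add(-36, 43), 2))) = Mul(Add(-74, 72900), Add(Pow(101, 2), Pow(7, 2))) = Mul(72826, Add(10201, 49)) = Mul(72826, 10250) = 746466500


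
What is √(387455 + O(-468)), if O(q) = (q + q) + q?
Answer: √386051 ≈ 621.33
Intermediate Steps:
O(q) = 3*q (O(q) = 2*q + q = 3*q)
√(387455 + O(-468)) = √(387455 + 3*(-468)) = √(387455 - 1404) = √386051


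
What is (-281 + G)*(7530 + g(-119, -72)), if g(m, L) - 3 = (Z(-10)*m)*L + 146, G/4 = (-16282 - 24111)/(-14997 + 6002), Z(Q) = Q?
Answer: 26364594289/1285 ≈ 2.0517e+7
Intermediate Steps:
G = 161572/8995 (G = 4*((-16282 - 24111)/(-14997 + 6002)) = 4*(-40393/(-8995)) = 4*(-40393*(-1/8995)) = 4*(40393/8995) = 161572/8995 ≈ 17.962)
g(m, L) = 149 - 10*L*m (g(m, L) = 3 + ((-10*m)*L + 146) = 3 + (-10*L*m + 146) = 3 + (146 - 10*L*m) = 149 - 10*L*m)
(-281 + G)*(7530 + g(-119, -72)) = (-281 + 161572/8995)*(7530 + (149 - 10*(-72)*(-119))) = -2366023*(7530 + (149 - 85680))/8995 = -2366023*(7530 - 85531)/8995 = -2366023/8995*(-78001) = 26364594289/1285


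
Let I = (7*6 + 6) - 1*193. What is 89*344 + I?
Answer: 30471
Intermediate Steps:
I = -145 (I = (42 + 6) - 193 = 48 - 193 = -145)
89*344 + I = 89*344 - 145 = 30616 - 145 = 30471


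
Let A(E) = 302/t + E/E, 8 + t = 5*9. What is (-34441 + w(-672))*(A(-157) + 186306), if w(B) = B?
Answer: -6542084289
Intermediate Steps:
t = 37 (t = -8 + 5*9 = -8 + 45 = 37)
A(E) = 339/37 (A(E) = 302/37 + E/E = 302*(1/37) + 1 = 302/37 + 1 = 339/37)
(-34441 + w(-672))*(A(-157) + 186306) = (-34441 - 672)*(339/37 + 186306) = -35113*6893661/37 = -6542084289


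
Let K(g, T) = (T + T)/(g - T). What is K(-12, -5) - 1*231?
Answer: -1607/7 ≈ -229.57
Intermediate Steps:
K(g, T) = 2*T/(g - T) (K(g, T) = (2*T)/(g - T) = 2*T/(g - T))
K(-12, -5) - 1*231 = 2*(-5)/(-12 - 1*(-5)) - 1*231 = 2*(-5)/(-12 + 5) - 231 = 2*(-5)/(-7) - 231 = 2*(-5)*(-⅐) - 231 = 10/7 - 231 = -1607/7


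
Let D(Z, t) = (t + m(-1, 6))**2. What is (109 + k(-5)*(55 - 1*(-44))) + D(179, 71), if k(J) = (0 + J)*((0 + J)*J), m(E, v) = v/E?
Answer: -8041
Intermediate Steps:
k(J) = J**3 (k(J) = J*(J*J) = J*J**2 = J**3)
D(Z, t) = (-6 + t)**2 (D(Z, t) = (t + 6/(-1))**2 = (t + 6*(-1))**2 = (t - 6)**2 = (-6 + t)**2)
(109 + k(-5)*(55 - 1*(-44))) + D(179, 71) = (109 + (-5)**3*(55 - 1*(-44))) + (-6 + 71)**2 = (109 - 125*(55 + 44)) + 65**2 = (109 - 125*99) + 4225 = (109 - 12375) + 4225 = -12266 + 4225 = -8041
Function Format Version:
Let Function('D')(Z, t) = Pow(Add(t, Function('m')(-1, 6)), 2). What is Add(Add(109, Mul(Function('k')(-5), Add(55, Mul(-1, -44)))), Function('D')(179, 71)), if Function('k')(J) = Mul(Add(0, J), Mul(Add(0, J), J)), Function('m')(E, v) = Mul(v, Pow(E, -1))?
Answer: -8041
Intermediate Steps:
Function('k')(J) = Pow(J, 3) (Function('k')(J) = Mul(J, Mul(J, J)) = Mul(J, Pow(J, 2)) = Pow(J, 3))
Function('D')(Z, t) = Pow(Add(-6, t), 2) (Function('D')(Z, t) = Pow(Add(t, Mul(6, Pow(-1, -1))), 2) = Pow(Add(t, Mul(6, -1)), 2) = Pow(Add(t, -6), 2) = Pow(Add(-6, t), 2))
Add(Add(109, Mul(Function('k')(-5), Add(55, Mul(-1, -44)))), Function('D')(179, 71)) = Add(Add(109, Mul(Pow(-5, 3), Add(55, Mul(-1, -44)))), Pow(Add(-6, 71), 2)) = Add(Add(109, Mul(-125, Add(55, 44))), Pow(65, 2)) = Add(Add(109, Mul(-125, 99)), 4225) = Add(Add(109, -12375), 4225) = Add(-12266, 4225) = -8041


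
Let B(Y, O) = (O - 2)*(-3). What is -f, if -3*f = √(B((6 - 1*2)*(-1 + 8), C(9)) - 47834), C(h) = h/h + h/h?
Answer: I*√47834/3 ≈ 72.903*I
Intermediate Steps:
C(h) = 2 (C(h) = 1 + 1 = 2)
B(Y, O) = 6 - 3*O (B(Y, O) = (-2 + O)*(-3) = 6 - 3*O)
f = -I*√47834/3 (f = -√((6 - 3*2) - 47834)/3 = -√((6 - 6) - 47834)/3 = -√(0 - 47834)/3 = -I*√47834/3 ≈ -72.903*I)
-f = -(-1)*I*√47834/3 = I*√47834/3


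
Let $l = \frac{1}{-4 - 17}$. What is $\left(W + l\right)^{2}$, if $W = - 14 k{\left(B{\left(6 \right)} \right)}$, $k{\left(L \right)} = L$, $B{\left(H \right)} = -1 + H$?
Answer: $\frac{2163841}{441} \approx 4906.7$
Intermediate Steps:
$l = - \frac{1}{21}$ ($l = \frac{1}{-21} = - \frac{1}{21} \approx -0.047619$)
$W = -70$ ($W = - 14 \left(-1 + 6\right) = \left(-14\right) 5 = -70$)
$\left(W + l\right)^{2} = \left(-70 - \frac{1}{21}\right)^{2} = \left(- \frac{1471}{21}\right)^{2} = \frac{2163841}{441}$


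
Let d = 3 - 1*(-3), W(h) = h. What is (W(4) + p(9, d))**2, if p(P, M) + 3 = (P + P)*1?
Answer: 361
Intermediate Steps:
d = 6 (d = 3 + 3 = 6)
p(P, M) = -3 + 2*P (p(P, M) = -3 + (P + P)*1 = -3 + (2*P)*1 = -3 + 2*P)
(W(4) + p(9, d))**2 = (4 + (-3 + 2*9))**2 = (4 + (-3 + 18))**2 = (4 + 15)**2 = 19**2 = 361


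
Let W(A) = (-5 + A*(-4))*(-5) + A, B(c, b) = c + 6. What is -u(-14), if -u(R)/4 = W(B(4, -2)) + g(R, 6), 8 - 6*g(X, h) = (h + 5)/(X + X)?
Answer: 39715/42 ≈ 945.60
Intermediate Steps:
g(X, h) = 4/3 - (5 + h)/(12*X) (g(X, h) = 4/3 - (h + 5)/(6*(X + X)) = 4/3 - (5 + h)/(6*(2*X)) = 4/3 - (5 + h)*1/(2*X)/6 = 4/3 - (5 + h)/(12*X))
B(c, b) = 6 + c
W(A) = 25 + 21*A (W(A) = (-5 - 4*A)*(-5) + A = (25 + 20*A) + A = 25 + 21*A)
u(R) = -940 - (-11 + 16*R)/(3*R) (u(R) = -4*((25 + 21*(6 + 4)) + (-5 - 1*6 + 16*R)/(12*R)) = -4*((25 + 21*10) + (-5 - 6 + 16*R)/(12*R)) = -4*((25 + 210) + (-11 + 16*R)/(12*R)) = -4*(235 + (-11 + 16*R)/(12*R)) = -940 - (-11 + 16*R)/(3*R))
-u(-14) = -(11 - 2836*(-14))/(3*(-14)) = -(-1)*(11 + 39704)/(3*14) = -(-1)*39715/(3*14) = -1*(-39715/42) = 39715/42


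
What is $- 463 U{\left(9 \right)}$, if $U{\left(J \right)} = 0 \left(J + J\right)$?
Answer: $0$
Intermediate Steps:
$U{\left(J \right)} = 0$ ($U{\left(J \right)} = 0 \cdot 2 J = 0$)
$- 463 U{\left(9 \right)} = \left(-463\right) 0 = 0$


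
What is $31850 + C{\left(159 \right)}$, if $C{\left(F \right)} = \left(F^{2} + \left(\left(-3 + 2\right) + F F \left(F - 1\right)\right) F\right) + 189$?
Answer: $635166443$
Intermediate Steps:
$C{\left(F \right)} = 189 + F^{2} + F \left(-1 + F^{2} \left(-1 + F\right)\right)$ ($C{\left(F \right)} = \left(F^{2} + \left(-1 + F F \left(-1 + F\right)\right) F\right) + 189 = \left(F^{2} + \left(-1 + F^{2} \left(-1 + F\right)\right) F\right) + 189 = \left(F^{2} + F \left(-1 + F^{2} \left(-1 + F\right)\right)\right) + 189 = 189 + F^{2} + F \left(-1 + F^{2} \left(-1 + F\right)\right)$)
$31850 + C{\left(159 \right)} = 31850 + \left(189 + 159^{2} + 159^{4} - 159 - 159^{3}\right) = 31850 + \left(189 + 25281 + 639128961 - 159 - 4019679\right) = 31850 + 635134593 = 635166443$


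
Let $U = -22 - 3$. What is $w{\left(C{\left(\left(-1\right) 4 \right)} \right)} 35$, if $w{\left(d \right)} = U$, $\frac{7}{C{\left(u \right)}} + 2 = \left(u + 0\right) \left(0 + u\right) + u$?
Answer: $-875$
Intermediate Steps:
$C{\left(u \right)} = \frac{7}{-2 + u + u^{2}}$ ($C{\left(u \right)} = \frac{7}{-2 + \left(\left(u + 0\right) \left(0 + u\right) + u\right)} = \frac{7}{-2 + \left(u u + u\right)} = \frac{7}{-2 + \left(u^{2} + u\right)} = \frac{7}{-2 + \left(u + u^{2}\right)} = \frac{7}{-2 + u + u^{2}}$)
$U = -25$ ($U = -22 - 3 = -25$)
$w{\left(d \right)} = -25$
$w{\left(C{\left(\left(-1\right) 4 \right)} \right)} 35 = \left(-25\right) 35 = -875$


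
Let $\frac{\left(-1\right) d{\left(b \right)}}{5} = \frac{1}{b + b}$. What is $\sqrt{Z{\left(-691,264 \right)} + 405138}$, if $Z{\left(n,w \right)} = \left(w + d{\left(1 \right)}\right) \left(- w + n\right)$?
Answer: $\frac{\sqrt{621622}}{2} \approx 394.21$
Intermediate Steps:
$d{\left(b \right)} = - \frac{5}{2 b}$ ($d{\left(b \right)} = - \frac{5}{b + b} = - \frac{5}{2 b}$)
$Z{\left(n,w \right)} = \left(- \frac{5}{2} + w\right) \left(n - w\right)$ ($Z{\left(n,w \right)} = \left(w - \frac{5}{2 \cdot 1}\right) \left(- w + n\right) = \left(w - \frac{5}{2}\right) \left(n - w\right) = \left(- \frac{5}{2} + w\right) \left(n - w\right)$)
$\sqrt{Z{\left(-691,264 \right)} + 405138} = \sqrt{\left(- 264^{2} - - \frac{3455}{2} + \frac{5}{2} \cdot 264 - 182424\right) + 405138} = \sqrt{\left(\left(-1\right) 69696 + \frac{3455}{2} + 660 - 182424\right) + 405138} = \sqrt{\left(-69696 + \frac{3455}{2} + 660 - 182424\right) + 405138} = \sqrt{- \frac{499465}{2} + 405138} = \sqrt{\frac{310811}{2}} = \frac{\sqrt{621622}}{2}$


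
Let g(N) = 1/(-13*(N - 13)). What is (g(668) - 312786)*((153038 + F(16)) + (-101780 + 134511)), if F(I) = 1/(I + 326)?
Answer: -169212060867230209/2912130 ≈ -5.8106e+10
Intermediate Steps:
F(I) = 1/(326 + I)
g(N) = 1/(169 - 13*N) (g(N) = 1/(-13*(-13 + N)) = 1/(169 - 13*N))
(g(668) - 312786)*((153038 + F(16)) + (-101780 + 134511)) = (-1/(-169 + 13*668) - 312786)*((153038 + 1/(326 + 16)) + (-101780 + 134511)) = (-1/(-169 + 8684) - 312786)*((153038 + 1/342) + 32731) = (-1/8515 - 312786)*((153038 + 1/342) + 32731) = (-1*1/8515 - 312786)*(52338997/342 + 32731) = (-1/8515 - 312786)*(63532999/342) = -2663372791/8515*63532999/342 = -169212060867230209/2912130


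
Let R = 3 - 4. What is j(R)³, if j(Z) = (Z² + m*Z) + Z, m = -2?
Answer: 8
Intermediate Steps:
R = -1
j(Z) = Z² - Z (j(Z) = (Z² - 2*Z) + Z = Z² - Z)
j(R)³ = (-(-1 - 1))³ = (-1*(-2))³ = 2³ = 8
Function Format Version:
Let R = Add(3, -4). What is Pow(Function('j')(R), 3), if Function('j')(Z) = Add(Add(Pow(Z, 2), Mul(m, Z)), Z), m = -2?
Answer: 8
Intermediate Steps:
R = -1
Function('j')(Z) = Add(Pow(Z, 2), Mul(-1, Z)) (Function('j')(Z) = Add(Add(Pow(Z, 2), Mul(-2, Z)), Z) = Add(Pow(Z, 2), Mul(-1, Z)))
Pow(Function('j')(R), 3) = Pow(Mul(-1, Add(-1, -1)), 3) = Pow(Mul(-1, -2), 3) = Pow(2, 3) = 8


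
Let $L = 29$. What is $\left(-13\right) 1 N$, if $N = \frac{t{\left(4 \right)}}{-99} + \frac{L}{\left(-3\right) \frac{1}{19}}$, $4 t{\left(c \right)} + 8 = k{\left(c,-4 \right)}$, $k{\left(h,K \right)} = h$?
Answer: $\frac{236366}{99} \approx 2387.5$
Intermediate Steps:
$t{\left(c \right)} = -2 + \frac{c}{4}$
$N = - \frac{18182}{99}$ ($N = \frac{-2 + \frac{1}{4} \cdot 4}{-99} + \frac{29}{\left(-3\right) \frac{1}{19}} = \left(-2 + 1\right) \left(- \frac{1}{99}\right) + \frac{29}{\left(-3\right) \frac{1}{19}} = \left(-1\right) \left(- \frac{1}{99}\right) + \frac{29}{- \frac{3}{19}} = \frac{1}{99} + 29 \left(- \frac{19}{3}\right) = \frac{1}{99} - \frac{551}{3} = - \frac{18182}{99} \approx -183.66$)
$\left(-13\right) 1 N = \left(-13\right) 1 \left(- \frac{18182}{99}\right) = \left(-13\right) \left(- \frac{18182}{99}\right) = \frac{236366}{99}$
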